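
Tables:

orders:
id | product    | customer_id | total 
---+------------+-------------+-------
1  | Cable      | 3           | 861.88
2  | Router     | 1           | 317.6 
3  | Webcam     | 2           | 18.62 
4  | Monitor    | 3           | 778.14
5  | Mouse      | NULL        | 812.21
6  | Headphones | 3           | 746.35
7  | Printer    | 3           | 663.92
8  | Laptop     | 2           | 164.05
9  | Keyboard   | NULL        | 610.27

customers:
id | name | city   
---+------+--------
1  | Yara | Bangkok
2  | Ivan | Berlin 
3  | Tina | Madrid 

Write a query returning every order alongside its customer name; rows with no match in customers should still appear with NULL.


LEFT JOIN keeps every row from orders (the left table); where customer_id has no match in customers, the customer columns become NULL. Walk through each order:
  - order 1 (Cable): customer_id=3 -> matches Tina
  - order 2 (Router): customer_id=1 -> matches Yara
  - order 3 (Webcam): customer_id=2 -> matches Ivan
  - order 4 (Monitor): customer_id=3 -> matches Tina
  - order 5 (Mouse): customer_id=NULL, no match -> kept with NULL
  - order 6 (Headphones): customer_id=3 -> matches Tina
  - order 7 (Printer): customer_id=3 -> matches Tina
  - order 8 (Laptop): customer_id=2 -> matches Ivan
  - order 9 (Keyboard): customer_id=NULL, no match -> kept with NULL
All 9 rows appear; 2 have NULL customer.

SQL:
SELECT a.product, b.name AS customer
FROM orders a
LEFT JOIN customers b ON a.customer_id = b.id

Result:
product    | customer
-----------+---------
Cable      | Tina    
Router     | Yara    
Webcam     | Ivan    
Monitor    | Tina    
Mouse      | NULL    
Headphones | Tina    
Printer    | Tina    
Laptop     | Ivan    
Keyboard   | NULL    


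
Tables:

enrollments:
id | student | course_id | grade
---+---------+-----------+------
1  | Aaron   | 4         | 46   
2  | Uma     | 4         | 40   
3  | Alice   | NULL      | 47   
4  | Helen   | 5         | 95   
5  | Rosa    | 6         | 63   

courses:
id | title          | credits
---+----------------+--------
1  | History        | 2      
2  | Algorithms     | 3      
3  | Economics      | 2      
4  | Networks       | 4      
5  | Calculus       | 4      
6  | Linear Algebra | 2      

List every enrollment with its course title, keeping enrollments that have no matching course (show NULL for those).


LEFT JOIN keeps every row from enrollments (the left table); where course_id has no match in courses, the course columns become NULL. Walk through each enrollment:
  - enrollment 1 (Aaron): course_id=4 -> matches Networks
  - enrollment 2 (Uma): course_id=4 -> matches Networks
  - enrollment 3 (Alice): course_id=NULL, no match -> kept with NULL
  - enrollment 4 (Helen): course_id=5 -> matches Calculus
  - enrollment 5 (Rosa): course_id=6 -> matches Linear Algebra
All 5 rows appear; 1 has NULL course.

SQL:
SELECT a.student, b.title AS course
FROM enrollments a
LEFT JOIN courses b ON a.course_id = b.id

Result:
student | course        
--------+---------------
Aaron   | Networks      
Uma     | Networks      
Alice   | NULL          
Helen   | Calculus      
Rosa    | Linear Algebra


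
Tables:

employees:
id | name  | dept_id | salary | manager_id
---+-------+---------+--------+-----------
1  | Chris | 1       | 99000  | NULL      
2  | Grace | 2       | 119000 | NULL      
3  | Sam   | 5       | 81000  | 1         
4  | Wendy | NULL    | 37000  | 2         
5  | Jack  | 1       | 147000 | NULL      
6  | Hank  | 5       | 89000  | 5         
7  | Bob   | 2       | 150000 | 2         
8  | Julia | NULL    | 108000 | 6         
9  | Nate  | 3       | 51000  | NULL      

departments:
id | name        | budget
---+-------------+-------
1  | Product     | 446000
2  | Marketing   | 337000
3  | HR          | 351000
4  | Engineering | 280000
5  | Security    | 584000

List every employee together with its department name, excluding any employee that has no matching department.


INNER JOIN keeps only employees rows whose dept_id matches an id in departments. Walk through each employee:
  - employee 1 (Chris): dept_id=1 -> matches Product
  - employee 2 (Grace): dept_id=2 -> matches Marketing
  - employee 3 (Sam): dept_id=5 -> matches Security
  - employee 4 (Wendy): dept_id=NULL, no match -> dropped
  - employee 5 (Jack): dept_id=1 -> matches Product
  - employee 6 (Hank): dept_id=5 -> matches Security
  - employee 7 (Bob): dept_id=2 -> matches Marketing
  - employee 8 (Julia): dept_id=NULL, no match -> dropped
  - employee 9 (Nate): dept_id=3 -> matches HR
So 2 of 9 rows are dropped.

SQL:
SELECT a.name, b.name AS department
FROM employees a
INNER JOIN departments b ON a.dept_id = b.id

Result:
name  | department
------+-----------
Chris | Product   
Grace | Marketing 
Sam   | Security  
Jack  | Product   
Hank  | Security  
Bob   | Marketing 
Nate  | HR        


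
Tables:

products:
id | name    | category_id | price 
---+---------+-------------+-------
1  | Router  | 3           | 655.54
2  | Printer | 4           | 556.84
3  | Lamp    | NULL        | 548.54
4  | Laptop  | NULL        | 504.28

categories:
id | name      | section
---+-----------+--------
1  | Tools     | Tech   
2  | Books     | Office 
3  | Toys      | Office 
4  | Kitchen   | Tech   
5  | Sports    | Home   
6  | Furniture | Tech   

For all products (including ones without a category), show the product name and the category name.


LEFT JOIN keeps every row from products (the left table); where category_id has no match in categories, the category columns become NULL. Walk through each product:
  - product 1 (Router): category_id=3 -> matches Toys
  - product 2 (Printer): category_id=4 -> matches Kitchen
  - product 3 (Lamp): category_id=NULL, no match -> kept with NULL
  - product 4 (Laptop): category_id=NULL, no match -> kept with NULL
All 4 rows appear; 2 have NULL category.

SQL:
SELECT a.name, b.name AS category
FROM products a
LEFT JOIN categories b ON a.category_id = b.id

Result:
name    | category
--------+---------
Router  | Toys    
Printer | Kitchen 
Lamp    | NULL    
Laptop  | NULL    


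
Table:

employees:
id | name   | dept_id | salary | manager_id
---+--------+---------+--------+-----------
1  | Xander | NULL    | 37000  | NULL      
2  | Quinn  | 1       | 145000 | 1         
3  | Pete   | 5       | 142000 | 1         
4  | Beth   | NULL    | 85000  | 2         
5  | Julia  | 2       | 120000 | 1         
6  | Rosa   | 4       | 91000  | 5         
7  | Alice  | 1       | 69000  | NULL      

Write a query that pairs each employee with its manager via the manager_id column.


This is a self-join: employees is joined to a second copy of itself, matching each row's manager_id to another row's id. Use LEFT JOIN so rows with manager_id=NULL are kept.
  - employee 1 (Xander): manager_id=NULL -> NULL
  - employee 2 (Quinn): manager_id=1 -> Xander
  - employee 3 (Pete): manager_id=1 -> Xander
  - employee 4 (Beth): manager_id=2 -> Quinn
  - employee 5 (Julia): manager_id=1 -> Xander
  - employee 6 (Rosa): manager_id=5 -> Julia
  - employee 7 (Alice): manager_id=NULL -> NULL

SQL:
SELECT a.name AS item, b.name AS manager
FROM employees a
LEFT JOIN employees b ON a.manager_id = b.id

Result:
item   | manager
-------+--------
Xander | NULL   
Quinn  | Xander 
Pete   | Xander 
Beth   | Quinn  
Julia  | Xander 
Rosa   | Julia  
Alice  | NULL   


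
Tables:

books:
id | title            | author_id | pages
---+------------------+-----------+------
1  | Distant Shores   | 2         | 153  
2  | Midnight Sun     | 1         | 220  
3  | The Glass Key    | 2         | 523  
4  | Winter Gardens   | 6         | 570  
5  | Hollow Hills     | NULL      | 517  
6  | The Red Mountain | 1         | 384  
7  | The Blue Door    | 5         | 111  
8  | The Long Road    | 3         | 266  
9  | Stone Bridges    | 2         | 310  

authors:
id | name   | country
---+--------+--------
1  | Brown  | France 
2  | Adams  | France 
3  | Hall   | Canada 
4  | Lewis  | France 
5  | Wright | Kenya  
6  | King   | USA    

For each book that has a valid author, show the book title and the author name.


INNER JOIN keeps only books rows whose author_id matches an id in authors. Walk through each book:
  - book 1 (Distant Shores): author_id=2 -> matches Adams
  - book 2 (Midnight Sun): author_id=1 -> matches Brown
  - book 3 (The Glass Key): author_id=2 -> matches Adams
  - book 4 (Winter Gardens): author_id=6 -> matches King
  - book 5 (Hollow Hills): author_id=NULL, no match -> dropped
  - book 6 (The Red Mountain): author_id=1 -> matches Brown
  - book 7 (The Blue Door): author_id=5 -> matches Wright
  - book 8 (The Long Road): author_id=3 -> matches Hall
  - book 9 (Stone Bridges): author_id=2 -> matches Adams
So 1 of 9 rows is dropped.

SQL:
SELECT a.title, b.name AS author
FROM books a
INNER JOIN authors b ON a.author_id = b.id

Result:
title            | author
-----------------+-------
Distant Shores   | Adams 
Midnight Sun     | Brown 
The Glass Key    | Adams 
Winter Gardens   | King  
The Red Mountain | Brown 
The Blue Door    | Wright
The Long Road    | Hall  
Stone Bridges    | Adams 


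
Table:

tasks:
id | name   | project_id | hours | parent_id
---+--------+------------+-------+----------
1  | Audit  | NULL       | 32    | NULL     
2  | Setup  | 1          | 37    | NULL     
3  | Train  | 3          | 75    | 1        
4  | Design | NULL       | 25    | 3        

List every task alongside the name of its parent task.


This is a self-join: tasks is joined to a second copy of itself, matching each row's parent_id to another row's id. Use LEFT JOIN so rows with parent_id=NULL are kept.
  - task 1 (Audit): parent_id=NULL -> NULL
  - task 2 (Setup): parent_id=NULL -> NULL
  - task 3 (Train): parent_id=1 -> Audit
  - task 4 (Design): parent_id=3 -> Train

SQL:
SELECT a.name AS item, b.name AS parent
FROM tasks a
LEFT JOIN tasks b ON a.parent_id = b.id

Result:
item   | parent
-------+-------
Audit  | NULL  
Setup  | NULL  
Train  | Audit 
Design | Train 


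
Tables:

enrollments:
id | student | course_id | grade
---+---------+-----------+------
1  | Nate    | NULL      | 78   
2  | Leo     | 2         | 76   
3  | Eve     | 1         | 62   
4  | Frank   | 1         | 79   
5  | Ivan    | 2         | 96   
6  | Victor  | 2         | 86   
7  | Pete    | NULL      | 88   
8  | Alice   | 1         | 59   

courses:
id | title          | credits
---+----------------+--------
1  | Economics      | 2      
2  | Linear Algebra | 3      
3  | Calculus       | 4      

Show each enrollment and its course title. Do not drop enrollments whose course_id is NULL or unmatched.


LEFT JOIN keeps every row from enrollments (the left table); where course_id has no match in courses, the course columns become NULL. Walk through each enrollment:
  - enrollment 1 (Nate): course_id=NULL, no match -> kept with NULL
  - enrollment 2 (Leo): course_id=2 -> matches Linear Algebra
  - enrollment 3 (Eve): course_id=1 -> matches Economics
  - enrollment 4 (Frank): course_id=1 -> matches Economics
  - enrollment 5 (Ivan): course_id=2 -> matches Linear Algebra
  - enrollment 6 (Victor): course_id=2 -> matches Linear Algebra
  - enrollment 7 (Pete): course_id=NULL, no match -> kept with NULL
  - enrollment 8 (Alice): course_id=1 -> matches Economics
All 8 rows appear; 2 have NULL course.

SQL:
SELECT a.student, b.title AS course
FROM enrollments a
LEFT JOIN courses b ON a.course_id = b.id

Result:
student | course        
--------+---------------
Nate    | NULL          
Leo     | Linear Algebra
Eve     | Economics     
Frank   | Economics     
Ivan    | Linear Algebra
Victor  | Linear Algebra
Pete    | NULL          
Alice   | Economics     


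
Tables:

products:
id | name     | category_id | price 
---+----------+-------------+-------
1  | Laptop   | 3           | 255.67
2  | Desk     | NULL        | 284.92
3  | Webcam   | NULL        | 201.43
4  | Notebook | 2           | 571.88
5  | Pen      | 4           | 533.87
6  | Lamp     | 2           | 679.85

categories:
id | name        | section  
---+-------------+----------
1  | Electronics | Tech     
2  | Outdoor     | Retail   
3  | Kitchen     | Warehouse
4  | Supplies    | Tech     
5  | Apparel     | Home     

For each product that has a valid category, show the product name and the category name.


INNER JOIN keeps only products rows whose category_id matches an id in categories. Walk through each product:
  - product 1 (Laptop): category_id=3 -> matches Kitchen
  - product 2 (Desk): category_id=NULL, no match -> dropped
  - product 3 (Webcam): category_id=NULL, no match -> dropped
  - product 4 (Notebook): category_id=2 -> matches Outdoor
  - product 5 (Pen): category_id=4 -> matches Supplies
  - product 6 (Lamp): category_id=2 -> matches Outdoor
So 2 of 6 rows are dropped.

SQL:
SELECT a.name, b.name AS category
FROM products a
INNER JOIN categories b ON a.category_id = b.id

Result:
name     | category
---------+---------
Laptop   | Kitchen 
Notebook | Outdoor 
Pen      | Supplies
Lamp     | Outdoor 


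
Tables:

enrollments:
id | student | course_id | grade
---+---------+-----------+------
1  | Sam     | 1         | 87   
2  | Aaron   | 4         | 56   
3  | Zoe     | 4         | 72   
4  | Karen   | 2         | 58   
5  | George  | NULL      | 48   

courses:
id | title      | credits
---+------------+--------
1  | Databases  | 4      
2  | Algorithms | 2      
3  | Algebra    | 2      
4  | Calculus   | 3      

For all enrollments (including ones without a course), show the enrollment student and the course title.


LEFT JOIN keeps every row from enrollments (the left table); where course_id has no match in courses, the course columns become NULL. Walk through each enrollment:
  - enrollment 1 (Sam): course_id=1 -> matches Databases
  - enrollment 2 (Aaron): course_id=4 -> matches Calculus
  - enrollment 3 (Zoe): course_id=4 -> matches Calculus
  - enrollment 4 (Karen): course_id=2 -> matches Algorithms
  - enrollment 5 (George): course_id=NULL, no match -> kept with NULL
All 5 rows appear; 1 has NULL course.

SQL:
SELECT a.student, b.title AS course
FROM enrollments a
LEFT JOIN courses b ON a.course_id = b.id

Result:
student | course    
--------+-----------
Sam     | Databases 
Aaron   | Calculus  
Zoe     | Calculus  
Karen   | Algorithms
George  | NULL      


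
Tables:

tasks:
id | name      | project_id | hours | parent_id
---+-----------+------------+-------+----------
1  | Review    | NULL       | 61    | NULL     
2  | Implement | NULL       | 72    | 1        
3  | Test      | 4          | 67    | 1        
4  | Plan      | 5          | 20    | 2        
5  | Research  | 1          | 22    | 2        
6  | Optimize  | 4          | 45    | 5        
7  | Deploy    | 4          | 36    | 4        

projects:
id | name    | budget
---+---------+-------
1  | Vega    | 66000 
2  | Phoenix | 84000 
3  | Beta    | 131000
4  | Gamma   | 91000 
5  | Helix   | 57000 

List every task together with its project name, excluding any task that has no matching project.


INNER JOIN keeps only tasks rows whose project_id matches an id in projects. Walk through each task:
  - task 1 (Review): project_id=NULL, no match -> dropped
  - task 2 (Implement): project_id=NULL, no match -> dropped
  - task 3 (Test): project_id=4 -> matches Gamma
  - task 4 (Plan): project_id=5 -> matches Helix
  - task 5 (Research): project_id=1 -> matches Vega
  - task 6 (Optimize): project_id=4 -> matches Gamma
  - task 7 (Deploy): project_id=4 -> matches Gamma
So 2 of 7 rows are dropped.

SQL:
SELECT a.name, b.name AS project
FROM tasks a
INNER JOIN projects b ON a.project_id = b.id

Result:
name     | project
---------+--------
Test     | Gamma  
Plan     | Helix  
Research | Vega   
Optimize | Gamma  
Deploy   | Gamma  


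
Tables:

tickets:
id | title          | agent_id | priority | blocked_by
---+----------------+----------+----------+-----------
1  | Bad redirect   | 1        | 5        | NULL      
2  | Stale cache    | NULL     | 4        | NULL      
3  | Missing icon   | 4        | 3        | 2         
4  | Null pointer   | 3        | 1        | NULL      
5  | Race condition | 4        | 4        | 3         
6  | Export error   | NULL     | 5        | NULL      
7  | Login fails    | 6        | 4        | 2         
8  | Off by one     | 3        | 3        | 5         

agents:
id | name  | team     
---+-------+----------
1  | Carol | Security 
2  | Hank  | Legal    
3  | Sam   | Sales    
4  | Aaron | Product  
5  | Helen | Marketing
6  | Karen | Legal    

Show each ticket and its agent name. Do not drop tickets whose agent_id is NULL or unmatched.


LEFT JOIN keeps every row from tickets (the left table); where agent_id has no match in agents, the agent columns become NULL. Walk through each ticket:
  - ticket 1 (Bad redirect): agent_id=1 -> matches Carol
  - ticket 2 (Stale cache): agent_id=NULL, no match -> kept with NULL
  - ticket 3 (Missing icon): agent_id=4 -> matches Aaron
  - ticket 4 (Null pointer): agent_id=3 -> matches Sam
  - ticket 5 (Race condition): agent_id=4 -> matches Aaron
  - ticket 6 (Export error): agent_id=NULL, no match -> kept with NULL
  - ticket 7 (Login fails): agent_id=6 -> matches Karen
  - ticket 8 (Off by one): agent_id=3 -> matches Sam
All 8 rows appear; 2 have NULL agent.

SQL:
SELECT a.title, b.name AS agent
FROM tickets a
LEFT JOIN agents b ON a.agent_id = b.id

Result:
title          | agent
---------------+------
Bad redirect   | Carol
Stale cache    | NULL 
Missing icon   | Aaron
Null pointer   | Sam  
Race condition | Aaron
Export error   | NULL 
Login fails    | Karen
Off by one     | Sam  


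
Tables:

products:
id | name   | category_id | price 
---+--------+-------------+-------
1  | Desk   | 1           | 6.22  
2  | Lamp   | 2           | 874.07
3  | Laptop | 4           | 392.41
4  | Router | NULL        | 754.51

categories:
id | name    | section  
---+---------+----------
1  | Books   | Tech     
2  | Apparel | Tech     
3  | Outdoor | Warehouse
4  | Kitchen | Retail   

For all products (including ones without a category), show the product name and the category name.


LEFT JOIN keeps every row from products (the left table); where category_id has no match in categories, the category columns become NULL. Walk through each product:
  - product 1 (Desk): category_id=1 -> matches Books
  - product 2 (Lamp): category_id=2 -> matches Apparel
  - product 3 (Laptop): category_id=4 -> matches Kitchen
  - product 4 (Router): category_id=NULL, no match -> kept with NULL
All 4 rows appear; 1 has NULL category.

SQL:
SELECT a.name, b.name AS category
FROM products a
LEFT JOIN categories b ON a.category_id = b.id

Result:
name   | category
-------+---------
Desk   | Books   
Lamp   | Apparel 
Laptop | Kitchen 
Router | NULL    


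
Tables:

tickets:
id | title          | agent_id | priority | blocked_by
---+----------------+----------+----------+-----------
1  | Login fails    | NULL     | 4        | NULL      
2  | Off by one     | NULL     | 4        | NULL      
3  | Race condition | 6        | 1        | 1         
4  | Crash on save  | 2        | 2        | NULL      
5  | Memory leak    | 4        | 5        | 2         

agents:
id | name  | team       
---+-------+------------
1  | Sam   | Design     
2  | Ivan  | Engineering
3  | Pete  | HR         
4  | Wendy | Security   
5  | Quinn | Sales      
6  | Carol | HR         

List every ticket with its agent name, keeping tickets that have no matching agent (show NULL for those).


LEFT JOIN keeps every row from tickets (the left table); where agent_id has no match in agents, the agent columns become NULL. Walk through each ticket:
  - ticket 1 (Login fails): agent_id=NULL, no match -> kept with NULL
  - ticket 2 (Off by one): agent_id=NULL, no match -> kept with NULL
  - ticket 3 (Race condition): agent_id=6 -> matches Carol
  - ticket 4 (Crash on save): agent_id=2 -> matches Ivan
  - ticket 5 (Memory leak): agent_id=4 -> matches Wendy
All 5 rows appear; 2 have NULL agent.

SQL:
SELECT a.title, b.name AS agent
FROM tickets a
LEFT JOIN agents b ON a.agent_id = b.id

Result:
title          | agent
---------------+------
Login fails    | NULL 
Off by one     | NULL 
Race condition | Carol
Crash on save  | Ivan 
Memory leak    | Wendy


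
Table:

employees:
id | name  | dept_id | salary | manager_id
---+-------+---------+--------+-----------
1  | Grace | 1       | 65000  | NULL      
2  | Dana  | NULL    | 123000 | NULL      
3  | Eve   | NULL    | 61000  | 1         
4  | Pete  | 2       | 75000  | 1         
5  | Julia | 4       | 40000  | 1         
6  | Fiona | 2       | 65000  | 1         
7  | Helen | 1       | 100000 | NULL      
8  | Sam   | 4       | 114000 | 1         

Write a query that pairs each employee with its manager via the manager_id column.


This is a self-join: employees is joined to a second copy of itself, matching each row's manager_id to another row's id. Use LEFT JOIN so rows with manager_id=NULL are kept.
  - employee 1 (Grace): manager_id=NULL -> NULL
  - employee 2 (Dana): manager_id=NULL -> NULL
  - employee 3 (Eve): manager_id=1 -> Grace
  - employee 4 (Pete): manager_id=1 -> Grace
  - employee 5 (Julia): manager_id=1 -> Grace
  - employee 6 (Fiona): manager_id=1 -> Grace
  - employee 7 (Helen): manager_id=NULL -> NULL
  - employee 8 (Sam): manager_id=1 -> Grace

SQL:
SELECT a.name AS item, b.name AS manager
FROM employees a
LEFT JOIN employees b ON a.manager_id = b.id

Result:
item  | manager
------+--------
Grace | NULL   
Dana  | NULL   
Eve   | Grace  
Pete  | Grace  
Julia | Grace  
Fiona | Grace  
Helen | NULL   
Sam   | Grace  


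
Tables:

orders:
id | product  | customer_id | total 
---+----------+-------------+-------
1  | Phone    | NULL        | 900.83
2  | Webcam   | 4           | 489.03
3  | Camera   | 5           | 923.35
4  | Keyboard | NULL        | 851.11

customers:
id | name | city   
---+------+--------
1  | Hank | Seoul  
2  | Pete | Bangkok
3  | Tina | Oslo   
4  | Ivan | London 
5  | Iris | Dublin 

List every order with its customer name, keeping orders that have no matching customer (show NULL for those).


LEFT JOIN keeps every row from orders (the left table); where customer_id has no match in customers, the customer columns become NULL. Walk through each order:
  - order 1 (Phone): customer_id=NULL, no match -> kept with NULL
  - order 2 (Webcam): customer_id=4 -> matches Ivan
  - order 3 (Camera): customer_id=5 -> matches Iris
  - order 4 (Keyboard): customer_id=NULL, no match -> kept with NULL
All 4 rows appear; 2 have NULL customer.

SQL:
SELECT a.product, b.name AS customer
FROM orders a
LEFT JOIN customers b ON a.customer_id = b.id

Result:
product  | customer
---------+---------
Phone    | NULL    
Webcam   | Ivan    
Camera   | Iris    
Keyboard | NULL    


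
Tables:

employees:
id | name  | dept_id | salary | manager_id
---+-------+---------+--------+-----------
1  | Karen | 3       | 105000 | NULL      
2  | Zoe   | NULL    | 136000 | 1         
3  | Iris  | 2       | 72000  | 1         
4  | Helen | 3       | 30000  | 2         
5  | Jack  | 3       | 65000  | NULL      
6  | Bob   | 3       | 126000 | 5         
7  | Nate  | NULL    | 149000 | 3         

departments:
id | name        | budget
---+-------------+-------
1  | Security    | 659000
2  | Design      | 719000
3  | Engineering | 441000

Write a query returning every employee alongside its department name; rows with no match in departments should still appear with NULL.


LEFT JOIN keeps every row from employees (the left table); where dept_id has no match in departments, the department columns become NULL. Walk through each employee:
  - employee 1 (Karen): dept_id=3 -> matches Engineering
  - employee 2 (Zoe): dept_id=NULL, no match -> kept with NULL
  - employee 3 (Iris): dept_id=2 -> matches Design
  - employee 4 (Helen): dept_id=3 -> matches Engineering
  - employee 5 (Jack): dept_id=3 -> matches Engineering
  - employee 6 (Bob): dept_id=3 -> matches Engineering
  - employee 7 (Nate): dept_id=NULL, no match -> kept with NULL
All 7 rows appear; 2 have NULL department.

SQL:
SELECT a.name, b.name AS department
FROM employees a
LEFT JOIN departments b ON a.dept_id = b.id

Result:
name  | department 
------+------------
Karen | Engineering
Zoe   | NULL       
Iris  | Design     
Helen | Engineering
Jack  | Engineering
Bob   | Engineering
Nate  | NULL       


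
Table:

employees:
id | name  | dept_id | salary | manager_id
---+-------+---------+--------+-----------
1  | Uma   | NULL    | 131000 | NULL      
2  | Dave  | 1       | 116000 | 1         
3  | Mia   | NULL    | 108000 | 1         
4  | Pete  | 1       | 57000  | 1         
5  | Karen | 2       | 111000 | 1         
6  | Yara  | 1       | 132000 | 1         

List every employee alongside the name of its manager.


This is a self-join: employees is joined to a second copy of itself, matching each row's manager_id to another row's id. Use LEFT JOIN so rows with manager_id=NULL are kept.
  - employee 1 (Uma): manager_id=NULL -> NULL
  - employee 2 (Dave): manager_id=1 -> Uma
  - employee 3 (Mia): manager_id=1 -> Uma
  - employee 4 (Pete): manager_id=1 -> Uma
  - employee 5 (Karen): manager_id=1 -> Uma
  - employee 6 (Yara): manager_id=1 -> Uma

SQL:
SELECT a.name AS item, b.name AS manager
FROM employees a
LEFT JOIN employees b ON a.manager_id = b.id

Result:
item  | manager
------+--------
Uma   | NULL   
Dave  | Uma    
Mia   | Uma    
Pete  | Uma    
Karen | Uma    
Yara  | Uma    


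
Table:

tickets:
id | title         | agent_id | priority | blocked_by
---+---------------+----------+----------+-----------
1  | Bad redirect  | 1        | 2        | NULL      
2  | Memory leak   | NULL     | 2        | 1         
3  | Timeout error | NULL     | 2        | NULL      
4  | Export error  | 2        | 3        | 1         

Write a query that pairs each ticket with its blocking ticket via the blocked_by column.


This is a self-join: tickets is joined to a second copy of itself, matching each row's blocked_by to another row's id. Use LEFT JOIN so rows with blocked_by=NULL are kept.
  - ticket 1 (Bad redirect): blocked_by=NULL -> NULL
  - ticket 2 (Memory leak): blocked_by=1 -> Bad redirect
  - ticket 3 (Timeout error): blocked_by=NULL -> NULL
  - ticket 4 (Export error): blocked_by=1 -> Bad redirect

SQL:
SELECT a.title AS item, b.title AS blocked_by
FROM tickets a
LEFT JOIN tickets b ON a.blocked_by = b.id

Result:
item          | blocked_by  
--------------+-------------
Bad redirect  | NULL        
Memory leak   | Bad redirect
Timeout error | NULL        
Export error  | Bad redirect


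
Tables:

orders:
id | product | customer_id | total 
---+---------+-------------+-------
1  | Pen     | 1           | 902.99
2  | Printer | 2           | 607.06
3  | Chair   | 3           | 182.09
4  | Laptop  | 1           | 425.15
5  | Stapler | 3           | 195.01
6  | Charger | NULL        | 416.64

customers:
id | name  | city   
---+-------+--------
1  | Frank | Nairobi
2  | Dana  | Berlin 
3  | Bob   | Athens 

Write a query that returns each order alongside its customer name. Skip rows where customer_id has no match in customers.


INNER JOIN keeps only orders rows whose customer_id matches an id in customers. Walk through each order:
  - order 1 (Pen): customer_id=1 -> matches Frank
  - order 2 (Printer): customer_id=2 -> matches Dana
  - order 3 (Chair): customer_id=3 -> matches Bob
  - order 4 (Laptop): customer_id=1 -> matches Frank
  - order 5 (Stapler): customer_id=3 -> matches Bob
  - order 6 (Charger): customer_id=NULL, no match -> dropped
So 1 of 6 rows is dropped.

SQL:
SELECT a.product, b.name AS customer
FROM orders a
INNER JOIN customers b ON a.customer_id = b.id

Result:
product | customer
--------+---------
Pen     | Frank   
Printer | Dana    
Chair   | Bob     
Laptop  | Frank   
Stapler | Bob     


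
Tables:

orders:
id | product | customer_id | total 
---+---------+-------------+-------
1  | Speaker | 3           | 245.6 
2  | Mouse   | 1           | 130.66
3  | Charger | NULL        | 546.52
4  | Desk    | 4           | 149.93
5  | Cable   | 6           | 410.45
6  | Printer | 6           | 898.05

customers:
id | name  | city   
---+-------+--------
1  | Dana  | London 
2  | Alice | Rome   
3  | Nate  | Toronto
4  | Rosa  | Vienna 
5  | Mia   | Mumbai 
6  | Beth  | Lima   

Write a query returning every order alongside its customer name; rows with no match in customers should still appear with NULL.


LEFT JOIN keeps every row from orders (the left table); where customer_id has no match in customers, the customer columns become NULL. Walk through each order:
  - order 1 (Speaker): customer_id=3 -> matches Nate
  - order 2 (Mouse): customer_id=1 -> matches Dana
  - order 3 (Charger): customer_id=NULL, no match -> kept with NULL
  - order 4 (Desk): customer_id=4 -> matches Rosa
  - order 5 (Cable): customer_id=6 -> matches Beth
  - order 6 (Printer): customer_id=6 -> matches Beth
All 6 rows appear; 1 has NULL customer.

SQL:
SELECT a.product, b.name AS customer
FROM orders a
LEFT JOIN customers b ON a.customer_id = b.id

Result:
product | customer
--------+---------
Speaker | Nate    
Mouse   | Dana    
Charger | NULL    
Desk    | Rosa    
Cable   | Beth    
Printer | Beth    


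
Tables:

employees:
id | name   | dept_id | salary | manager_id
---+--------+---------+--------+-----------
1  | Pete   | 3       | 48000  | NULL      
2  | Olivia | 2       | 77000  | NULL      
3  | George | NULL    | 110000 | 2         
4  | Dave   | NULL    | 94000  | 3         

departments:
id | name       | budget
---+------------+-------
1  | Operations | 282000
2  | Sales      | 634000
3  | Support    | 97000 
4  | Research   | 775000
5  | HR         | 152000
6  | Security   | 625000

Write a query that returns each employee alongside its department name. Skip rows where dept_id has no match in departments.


INNER JOIN keeps only employees rows whose dept_id matches an id in departments. Walk through each employee:
  - employee 1 (Pete): dept_id=3 -> matches Support
  - employee 2 (Olivia): dept_id=2 -> matches Sales
  - employee 3 (George): dept_id=NULL, no match -> dropped
  - employee 4 (Dave): dept_id=NULL, no match -> dropped
So 2 of 4 rows are dropped.

SQL:
SELECT a.name, b.name AS department
FROM employees a
INNER JOIN departments b ON a.dept_id = b.id

Result:
name   | department
-------+-----------
Pete   | Support   
Olivia | Sales     


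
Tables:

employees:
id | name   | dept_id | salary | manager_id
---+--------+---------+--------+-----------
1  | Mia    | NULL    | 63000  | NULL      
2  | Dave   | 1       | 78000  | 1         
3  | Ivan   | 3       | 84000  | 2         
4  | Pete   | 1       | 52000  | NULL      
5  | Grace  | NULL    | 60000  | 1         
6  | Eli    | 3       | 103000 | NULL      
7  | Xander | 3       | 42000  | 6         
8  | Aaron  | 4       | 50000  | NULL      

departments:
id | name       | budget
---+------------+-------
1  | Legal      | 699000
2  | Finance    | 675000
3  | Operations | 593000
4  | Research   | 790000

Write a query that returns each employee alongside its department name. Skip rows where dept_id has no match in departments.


INNER JOIN keeps only employees rows whose dept_id matches an id in departments. Walk through each employee:
  - employee 1 (Mia): dept_id=NULL, no match -> dropped
  - employee 2 (Dave): dept_id=1 -> matches Legal
  - employee 3 (Ivan): dept_id=3 -> matches Operations
  - employee 4 (Pete): dept_id=1 -> matches Legal
  - employee 5 (Grace): dept_id=NULL, no match -> dropped
  - employee 6 (Eli): dept_id=3 -> matches Operations
  - employee 7 (Xander): dept_id=3 -> matches Operations
  - employee 8 (Aaron): dept_id=4 -> matches Research
So 2 of 8 rows are dropped.

SQL:
SELECT a.name, b.name AS department
FROM employees a
INNER JOIN departments b ON a.dept_id = b.id

Result:
name   | department
-------+-----------
Dave   | Legal     
Ivan   | Operations
Pete   | Legal     
Eli    | Operations
Xander | Operations
Aaron  | Research  


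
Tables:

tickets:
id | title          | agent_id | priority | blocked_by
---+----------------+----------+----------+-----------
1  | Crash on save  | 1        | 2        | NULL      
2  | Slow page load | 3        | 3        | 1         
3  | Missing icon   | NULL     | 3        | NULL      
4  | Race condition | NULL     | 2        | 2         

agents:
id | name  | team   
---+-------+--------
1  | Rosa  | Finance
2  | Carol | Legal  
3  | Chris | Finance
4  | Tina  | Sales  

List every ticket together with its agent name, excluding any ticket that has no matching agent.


INNER JOIN keeps only tickets rows whose agent_id matches an id in agents. Walk through each ticket:
  - ticket 1 (Crash on save): agent_id=1 -> matches Rosa
  - ticket 2 (Slow page load): agent_id=3 -> matches Chris
  - ticket 3 (Missing icon): agent_id=NULL, no match -> dropped
  - ticket 4 (Race condition): agent_id=NULL, no match -> dropped
So 2 of 4 rows are dropped.

SQL:
SELECT a.title, b.name AS agent
FROM tickets a
INNER JOIN agents b ON a.agent_id = b.id

Result:
title          | agent
---------------+------
Crash on save  | Rosa 
Slow page load | Chris


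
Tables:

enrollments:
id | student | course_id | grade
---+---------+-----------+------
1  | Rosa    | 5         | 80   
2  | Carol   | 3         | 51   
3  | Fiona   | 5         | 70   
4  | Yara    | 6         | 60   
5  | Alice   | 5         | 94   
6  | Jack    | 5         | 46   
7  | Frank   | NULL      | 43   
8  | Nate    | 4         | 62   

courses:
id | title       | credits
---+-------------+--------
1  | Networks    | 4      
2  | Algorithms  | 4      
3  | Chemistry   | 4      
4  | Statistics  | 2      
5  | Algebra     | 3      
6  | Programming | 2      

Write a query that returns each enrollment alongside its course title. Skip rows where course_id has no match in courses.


INNER JOIN keeps only enrollments rows whose course_id matches an id in courses. Walk through each enrollment:
  - enrollment 1 (Rosa): course_id=5 -> matches Algebra
  - enrollment 2 (Carol): course_id=3 -> matches Chemistry
  - enrollment 3 (Fiona): course_id=5 -> matches Algebra
  - enrollment 4 (Yara): course_id=6 -> matches Programming
  - enrollment 5 (Alice): course_id=5 -> matches Algebra
  - enrollment 6 (Jack): course_id=5 -> matches Algebra
  - enrollment 7 (Frank): course_id=NULL, no match -> dropped
  - enrollment 8 (Nate): course_id=4 -> matches Statistics
So 1 of 8 rows is dropped.

SQL:
SELECT a.student, b.title AS course
FROM enrollments a
INNER JOIN courses b ON a.course_id = b.id

Result:
student | course     
--------+------------
Rosa    | Algebra    
Carol   | Chemistry  
Fiona   | Algebra    
Yara    | Programming
Alice   | Algebra    
Jack    | Algebra    
Nate    | Statistics 


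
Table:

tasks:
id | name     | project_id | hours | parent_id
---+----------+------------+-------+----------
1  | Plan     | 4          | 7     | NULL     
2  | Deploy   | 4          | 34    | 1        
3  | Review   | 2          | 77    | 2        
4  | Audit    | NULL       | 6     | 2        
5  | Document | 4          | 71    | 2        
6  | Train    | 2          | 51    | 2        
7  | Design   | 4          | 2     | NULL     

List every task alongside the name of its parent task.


This is a self-join: tasks is joined to a second copy of itself, matching each row's parent_id to another row's id. Use LEFT JOIN so rows with parent_id=NULL are kept.
  - task 1 (Plan): parent_id=NULL -> NULL
  - task 2 (Deploy): parent_id=1 -> Plan
  - task 3 (Review): parent_id=2 -> Deploy
  - task 4 (Audit): parent_id=2 -> Deploy
  - task 5 (Document): parent_id=2 -> Deploy
  - task 6 (Train): parent_id=2 -> Deploy
  - task 7 (Design): parent_id=NULL -> NULL

SQL:
SELECT a.name AS item, b.name AS parent
FROM tasks a
LEFT JOIN tasks b ON a.parent_id = b.id

Result:
item     | parent
---------+-------
Plan     | NULL  
Deploy   | Plan  
Review   | Deploy
Audit    | Deploy
Document | Deploy
Train    | Deploy
Design   | NULL  


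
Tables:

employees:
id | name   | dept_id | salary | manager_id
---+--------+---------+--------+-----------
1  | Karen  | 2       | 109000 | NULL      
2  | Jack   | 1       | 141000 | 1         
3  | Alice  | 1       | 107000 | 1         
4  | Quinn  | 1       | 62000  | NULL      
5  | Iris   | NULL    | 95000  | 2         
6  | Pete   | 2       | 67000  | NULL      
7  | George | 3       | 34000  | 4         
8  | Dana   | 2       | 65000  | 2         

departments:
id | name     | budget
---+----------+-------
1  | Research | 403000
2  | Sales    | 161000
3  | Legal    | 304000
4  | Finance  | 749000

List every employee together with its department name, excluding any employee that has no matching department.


INNER JOIN keeps only employees rows whose dept_id matches an id in departments. Walk through each employee:
  - employee 1 (Karen): dept_id=2 -> matches Sales
  - employee 2 (Jack): dept_id=1 -> matches Research
  - employee 3 (Alice): dept_id=1 -> matches Research
  - employee 4 (Quinn): dept_id=1 -> matches Research
  - employee 5 (Iris): dept_id=NULL, no match -> dropped
  - employee 6 (Pete): dept_id=2 -> matches Sales
  - employee 7 (George): dept_id=3 -> matches Legal
  - employee 8 (Dana): dept_id=2 -> matches Sales
So 1 of 8 rows is dropped.

SQL:
SELECT a.name, b.name AS department
FROM employees a
INNER JOIN departments b ON a.dept_id = b.id

Result:
name   | department
-------+-----------
Karen  | Sales     
Jack   | Research  
Alice  | Research  
Quinn  | Research  
Pete   | Sales     
George | Legal     
Dana   | Sales     


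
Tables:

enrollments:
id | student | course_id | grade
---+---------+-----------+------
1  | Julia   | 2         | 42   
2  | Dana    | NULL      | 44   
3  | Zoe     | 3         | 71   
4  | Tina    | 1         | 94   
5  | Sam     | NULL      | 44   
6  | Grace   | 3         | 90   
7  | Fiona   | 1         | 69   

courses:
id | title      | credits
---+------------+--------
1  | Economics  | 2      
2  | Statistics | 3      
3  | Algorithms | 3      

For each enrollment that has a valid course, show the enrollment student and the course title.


INNER JOIN keeps only enrollments rows whose course_id matches an id in courses. Walk through each enrollment:
  - enrollment 1 (Julia): course_id=2 -> matches Statistics
  - enrollment 2 (Dana): course_id=NULL, no match -> dropped
  - enrollment 3 (Zoe): course_id=3 -> matches Algorithms
  - enrollment 4 (Tina): course_id=1 -> matches Economics
  - enrollment 5 (Sam): course_id=NULL, no match -> dropped
  - enrollment 6 (Grace): course_id=3 -> matches Algorithms
  - enrollment 7 (Fiona): course_id=1 -> matches Economics
So 2 of 7 rows are dropped.

SQL:
SELECT a.student, b.title AS course
FROM enrollments a
INNER JOIN courses b ON a.course_id = b.id

Result:
student | course    
--------+-----------
Julia   | Statistics
Zoe     | Algorithms
Tina    | Economics 
Grace   | Algorithms
Fiona   | Economics 


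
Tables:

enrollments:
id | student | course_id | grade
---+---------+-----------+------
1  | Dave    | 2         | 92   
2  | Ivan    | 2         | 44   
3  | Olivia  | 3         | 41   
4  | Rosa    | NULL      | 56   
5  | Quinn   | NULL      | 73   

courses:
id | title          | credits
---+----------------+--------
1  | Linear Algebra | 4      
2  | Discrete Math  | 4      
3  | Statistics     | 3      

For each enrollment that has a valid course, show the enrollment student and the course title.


INNER JOIN keeps only enrollments rows whose course_id matches an id in courses. Walk through each enrollment:
  - enrollment 1 (Dave): course_id=2 -> matches Discrete Math
  - enrollment 2 (Ivan): course_id=2 -> matches Discrete Math
  - enrollment 3 (Olivia): course_id=3 -> matches Statistics
  - enrollment 4 (Rosa): course_id=NULL, no match -> dropped
  - enrollment 5 (Quinn): course_id=NULL, no match -> dropped
So 2 of 5 rows are dropped.

SQL:
SELECT a.student, b.title AS course
FROM enrollments a
INNER JOIN courses b ON a.course_id = b.id

Result:
student | course       
--------+--------------
Dave    | Discrete Math
Ivan    | Discrete Math
Olivia  | Statistics   


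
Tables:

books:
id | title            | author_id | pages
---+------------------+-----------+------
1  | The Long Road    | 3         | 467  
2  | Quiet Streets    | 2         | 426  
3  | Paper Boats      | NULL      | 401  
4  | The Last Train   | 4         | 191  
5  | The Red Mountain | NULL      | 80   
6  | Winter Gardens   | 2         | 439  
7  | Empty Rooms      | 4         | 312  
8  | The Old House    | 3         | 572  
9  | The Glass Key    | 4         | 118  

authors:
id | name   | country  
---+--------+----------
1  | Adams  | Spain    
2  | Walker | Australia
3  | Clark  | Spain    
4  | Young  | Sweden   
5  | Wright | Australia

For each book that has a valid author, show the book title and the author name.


INNER JOIN keeps only books rows whose author_id matches an id in authors. Walk through each book:
  - book 1 (The Long Road): author_id=3 -> matches Clark
  - book 2 (Quiet Streets): author_id=2 -> matches Walker
  - book 3 (Paper Boats): author_id=NULL, no match -> dropped
  - book 4 (The Last Train): author_id=4 -> matches Young
  - book 5 (The Red Mountain): author_id=NULL, no match -> dropped
  - book 6 (Winter Gardens): author_id=2 -> matches Walker
  - book 7 (Empty Rooms): author_id=4 -> matches Young
  - book 8 (The Old House): author_id=3 -> matches Clark
  - book 9 (The Glass Key): author_id=4 -> matches Young
So 2 of 9 rows are dropped.

SQL:
SELECT a.title, b.name AS author
FROM books a
INNER JOIN authors b ON a.author_id = b.id

Result:
title          | author
---------------+-------
The Long Road  | Clark 
Quiet Streets  | Walker
The Last Train | Young 
Winter Gardens | Walker
Empty Rooms    | Young 
The Old House  | Clark 
The Glass Key  | Young 
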